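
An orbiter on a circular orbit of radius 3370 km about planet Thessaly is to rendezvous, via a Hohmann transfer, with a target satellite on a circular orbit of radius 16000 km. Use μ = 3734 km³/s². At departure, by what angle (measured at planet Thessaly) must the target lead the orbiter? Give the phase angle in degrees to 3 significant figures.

Transfer-ellipse semi-major axis a_t = (r₁ + r₂)/2 = (3370 + 16000)/2 = 9685 km.
The half-period of the transfer ellipse is t = π√(a_t³/μ) = 49002 s.
The target's mean motion on its circular orbit is ω₂ = √(μ/r₂³) = 3.0193×10^-5 rad/s.
Angle swept by the target during transfer: ω₂·t = 1.4795 rad = 84.77°.
The orbiter traverses 180° on the transfer ellipse, so the target must lead by 180° − 84.77° = 95.2°.

φ = 95.2°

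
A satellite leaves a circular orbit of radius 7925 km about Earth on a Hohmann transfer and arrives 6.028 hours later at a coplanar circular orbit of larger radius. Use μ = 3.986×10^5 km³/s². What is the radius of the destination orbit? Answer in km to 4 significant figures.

Transfer time t = 6.028 hours = 21700.8 s, and t = π√(a_t³/μ).
So a_t = (μ t²/π²)^(1/3) = (3.986×10^5 × (21700.8)² / π²)^(1/3) = 26693 km.
Since a_t = (r₁ + r₂)/2, r₂ = 2a_t − r₁ = 2×26693 − 7925 = 45461 km.

r₂ = 45460 km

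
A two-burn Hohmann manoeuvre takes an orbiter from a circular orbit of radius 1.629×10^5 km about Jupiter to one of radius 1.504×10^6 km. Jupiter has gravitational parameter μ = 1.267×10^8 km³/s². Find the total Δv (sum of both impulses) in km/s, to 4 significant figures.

Δv = 14.70 km/s

Transfer-ellipse semi-major axis a_t = (r₁ + r₂)/2 = (1.629×10^5 + 1.504×10^6)/2 = 8.3345×10^5 km.
At r₁ the circular-orbit speed is v₁ = √(μ/r₁) = 27.889 km/s.
On the transfer ellipse at r₁, vis-viva gives v_p = √[μ(2/r₁ − 1/a_t)] = 37.464 km/s.
First burn Δv₁ = |v_p − v₁| = 9.575 km/s.
Circular speed at r₂: v₂ = √(μ/r₂) = 9.1783 km/s.
Transfer-orbit speed at r₂: v_a = √[μ(2/r₂ − 1/a_t)] = 4.0577 km/s.
Second burn Δv₂ = |v₂ − v_a| = 5.121 km/s.
Total Δv = Δv₁ + Δv₂ = 14.70 km/s.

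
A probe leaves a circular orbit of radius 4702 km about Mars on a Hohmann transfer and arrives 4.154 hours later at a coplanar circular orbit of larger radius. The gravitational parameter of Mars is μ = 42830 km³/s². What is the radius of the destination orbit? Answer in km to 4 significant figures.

Transfer time t = 4.154 hours = 14954.4 s, and t = π√(a_t³/μ).
So a_t = (μ t²/π²)^(1/3) = (42830 × (14954.4)² / π²)^(1/3) = 9900.6 km.
Since a_t = (r₁ + r₂)/2, r₂ = 2a_t − r₁ = 2×9900.6 − 4702 = 15099.2 km.

r₂ = 15100 km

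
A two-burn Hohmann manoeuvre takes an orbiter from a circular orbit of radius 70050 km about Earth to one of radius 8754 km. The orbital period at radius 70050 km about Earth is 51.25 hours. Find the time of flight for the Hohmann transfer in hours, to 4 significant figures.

From Kepler's third law T² = 4π²r³/μ at r = 70050 km, T = 51.25 hours = 51.25 × 3600 s = 1.845×10^5 s: μ = 4π²r³/T² = 3.98650×10^5 km³/s².
The Hohmann ellipse has a_t = (r₁ + r₂)/2 = 39402 km.
Transfer time t = π√(a_t³/μ) = π√((39402)³ / 3.98650×10^5) = 38920 s.
Converting: 38920 s ÷ 3600 s/hour = 10.81 hours.

t = 10.81 hours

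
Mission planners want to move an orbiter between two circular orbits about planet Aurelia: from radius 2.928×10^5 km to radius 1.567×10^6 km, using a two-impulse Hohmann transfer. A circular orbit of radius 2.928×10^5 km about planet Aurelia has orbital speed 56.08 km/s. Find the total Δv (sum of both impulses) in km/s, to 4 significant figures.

Δv = 27.36 km/s

From the circular-orbit relation v² = μ/r at r = 2.928×10^5 km: μ = v²r = (56.08)² × 2.928×10^5 = 9.20846×10^8 km³/s².
Semi-major axis of the transfer orbit: a_t = (2.928×10^5 + 1.567×10^6)/2 = 9.299×10^5 km.
Circular speed at r₁: v₁ = √(μ/r₁) = √(9.20846×10^8/2.928×10^5) = 56.08 km/s.
Transfer-orbit speed at r₁ (v² = μ(2/r − 1/a)): v_p = √[μ(2/r₁ − 1/a_t)] = 72.80 km/s.
First burn Δv₁ = |v_p − v₁| = 16.72 km/s.
At r₂, v₂ = √(μ/r₂) = 24.24 km/s.
Transfer-orbit speed at r₂: v_a = √[μ(2/r₂ − 1/a_t)] = 13.60 km/s.
Second burn Δv₂ = |v₂ − v_a| = 10.64 km/s.
Δv = Δv₁ + Δv₂ = 16.72 + 10.64 = 27.36 km/s.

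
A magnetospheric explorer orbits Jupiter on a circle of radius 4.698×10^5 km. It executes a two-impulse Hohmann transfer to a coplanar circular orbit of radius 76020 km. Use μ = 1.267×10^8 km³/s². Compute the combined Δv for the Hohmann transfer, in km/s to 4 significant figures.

Semi-major axis of the transfer orbit: a_t = (4.698×10^5 + 76020)/2 = 2.7291×10^5 km.
At r₁ the circular-orbit speed is v₁ = √(μ/r₁) = 16.4222 km/s.
Transfer-orbit speed at r₁ (v² = μ(2/r − 1/a)): v_a = √[μ(2/r₁ − 1/a_t)] = 8.66734 km/s.
First burn Δv₁ = |v_a − v₁| = 7.7549 km/s.
Circular speed at r₂: v₂ = √(μ/r₂) = 40.825 km/s.
Transfer-orbit speed at r₂: v_p = √[μ(2/r₂ − 1/a_t)] = 53.564 km/s.
Second burn Δv₂ = |v₂ − v_p| = 12.739 km/s.
Δv = Δv₁ + Δv₂ = 7.7549 + 12.739 = 20.49 km/s.

Δv = 20.49 km/s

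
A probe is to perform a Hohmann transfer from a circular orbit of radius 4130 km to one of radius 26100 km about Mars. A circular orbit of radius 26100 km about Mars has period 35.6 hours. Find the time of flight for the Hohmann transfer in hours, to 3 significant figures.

From Kepler's third law T² = 4π²r³/μ at r = 26100 km, T = 35.6 hours = 35.6 × 3600 s = 1.2816×10^5 s: μ = 4π²r³/T² = 42734.3 km³/s².
Semi-major axis of the transfer orbit: a_t = (4130 + 26100)/2 = 15115 km.
Transfer time t = π√(a_t³/μ) = π√((15115)³ / 42734.3) = 28240 s.
Converting: 28240 s ÷ 3600 s/hour = 7.84 hours.

t = 7.84 hours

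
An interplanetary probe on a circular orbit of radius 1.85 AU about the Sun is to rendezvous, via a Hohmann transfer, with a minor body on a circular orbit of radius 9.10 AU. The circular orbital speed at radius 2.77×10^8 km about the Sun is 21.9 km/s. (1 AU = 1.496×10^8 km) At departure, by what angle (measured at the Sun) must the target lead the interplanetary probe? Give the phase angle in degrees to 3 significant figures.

φ = 96.0°

From the circular-orbit relation v² = μ/r at r = 2.77×10^8 km: μ = v²r = (21.9)² × 2.77×10^8 = 1.32852×10^11 km³/s².
In km: r₁ = 1.85 × 1.496×10^8 = 2.7676×10^8 km; r₂ = 9.10 × 1.496×10^8 = 1.36136×10^9 km.
Semi-major axis of the transfer orbit: a_t = (2.7676×10^8 + 1.36136×10^9)/2 = 8.1906×10^8 km.
The half-period of the transfer ellipse is t = π√(a_t³/μ) = 2.020×10^8 s.
The target's mean motion on its circular orbit is ω₂ = √(μ/r₂³) = 7.256×10^-9 rad/s.
Angle swept by the target during transfer: ω₂·t = 1.466 rad = 84.00°.
Arrival is 180° from departure on the ellipse, so φ = 180° − 84.00° = 96.0°.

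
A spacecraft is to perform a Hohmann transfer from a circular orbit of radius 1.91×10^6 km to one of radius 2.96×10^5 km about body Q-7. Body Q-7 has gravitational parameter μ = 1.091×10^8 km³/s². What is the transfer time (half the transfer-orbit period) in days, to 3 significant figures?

Transfer-ellipse semi-major axis a_t = (r₁ + r₂)/2 = (1.910×10^6 + 2.960×10^5)/2 = 1.103×10^6 km.
Transfer time t = π√(a_t³/μ) = π√((1.103×10^6)³ / 1.091×10^8) = 3.484×10^5 s.
Converting: 3.484×10^5 s ÷ 86400 s/day = 4.03 days.

t = 4.03 days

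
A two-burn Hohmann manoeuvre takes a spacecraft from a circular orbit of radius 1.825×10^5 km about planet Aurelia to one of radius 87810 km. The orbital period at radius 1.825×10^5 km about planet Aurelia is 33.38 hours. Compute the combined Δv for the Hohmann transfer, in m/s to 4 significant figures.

From Kepler's third law T² = 4π²r³/μ at r = 1.825×10^5 km, T = 33.38 hours = 33.38 × 3600 s = 1.20168×10^5 s: μ = 4π²r³/T² = 1.66177×10^7 km³/s².
The Hohmann ellipse has a_t = (r₁ + r₂)/2 = 1.35155×10^5 km.
At r₁ the circular-orbit speed is v₁ = √(μ/r₁) = 9.542 km/s.
On the transfer ellipse at r₁, vis-viva gives v_a = √[μ(2/r₁ − 1/a_t)] = 7.691 km/s.
First burn Δv₁ = |v_a − v₁| = 1.851 km/s.
Circular speed at r₂: v₂ = √(μ/r₂) = 13.757 km/s.
Transfer-orbit speed at r₂: v_p = √[μ(2/r₂ − 1/a_t)] = 15.986 km/s.
Second burn Δv₂ = |v₂ − v_p| = 2.229 km/s.
Total Δv = Δv₁ + Δv₂ = 4.080 km/s.

Δv = 4080 m/s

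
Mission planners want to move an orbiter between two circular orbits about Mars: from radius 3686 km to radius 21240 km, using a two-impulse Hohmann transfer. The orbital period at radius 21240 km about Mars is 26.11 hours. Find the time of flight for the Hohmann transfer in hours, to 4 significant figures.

t = 5.868 hours

From Kepler's third law T² = 4π²r³/μ at r = 21240 km, T = 26.11 hours = 26.11 × 3600 s = 93996 s: μ = 4π²r³/T² = 42815.8 km³/s².
The Hohmann ellipse has a_t = (r₁ + r₂)/2 = 12463 km.
By Kepler's third law the transfer-orbit period is T = 2π√(a_t³/μ), so t = T/2 = 21124 s.
Converting: 21124 s ÷ 3600 s/hour = 5.868 hours.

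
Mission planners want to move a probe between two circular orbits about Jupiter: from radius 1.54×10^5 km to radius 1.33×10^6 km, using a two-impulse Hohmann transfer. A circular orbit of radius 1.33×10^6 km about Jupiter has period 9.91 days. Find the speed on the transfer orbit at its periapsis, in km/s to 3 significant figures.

v = 38.4 km/s

From Kepler's third law T² = 4π²r³/μ at r = 1.33×10^6 km, T = 9.91 days = 9.91 × 86400 s = 8.56224×10^5 s: μ = 4π²r³/T² = 1.26689×10^8 km³/s².
Semi-major axis of the transfer orbit: a_t = (1.540×10^5 + 1.330×10^6)/2 = 7.420×10^5 km.
At periapsis, r = 1.540×10^5 km.
From the vis-viva equation, v = √[μ(2/r − 1/a_t)] = 38.40 km/s.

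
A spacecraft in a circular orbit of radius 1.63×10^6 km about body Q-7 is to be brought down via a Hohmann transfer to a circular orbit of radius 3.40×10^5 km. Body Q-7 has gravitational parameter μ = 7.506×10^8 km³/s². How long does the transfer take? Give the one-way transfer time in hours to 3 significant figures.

t = 31.1 hours

The Hohmann ellipse has a_t = (r₁ + r₂)/2 = 9.850×10^5 km.
By Kepler's third law the transfer-orbit period is T = 2π√(a_t³/μ), so t = T/2 = 1.121×10^5 s.
Converting: 1.121×10^5 s ÷ 3600 s/hour = 31.1 hours.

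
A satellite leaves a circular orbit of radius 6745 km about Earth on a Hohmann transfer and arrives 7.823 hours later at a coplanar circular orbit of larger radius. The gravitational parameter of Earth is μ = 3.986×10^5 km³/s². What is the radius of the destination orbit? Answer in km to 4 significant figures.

r₂ = 56770 km

Transfer time t = 7.823 hours = 28162.8 s, and t = π√(a_t³/μ).
So a_t = (μ t²/π²)^(1/3) = (3.986×10^5 × (28162.8)² / π²)^(1/3) = 31759 km.
Since a_t = (r₁ + r₂)/2, r₂ = 2a_t − r₁ = 2×31759 − 6745 = 56773 km.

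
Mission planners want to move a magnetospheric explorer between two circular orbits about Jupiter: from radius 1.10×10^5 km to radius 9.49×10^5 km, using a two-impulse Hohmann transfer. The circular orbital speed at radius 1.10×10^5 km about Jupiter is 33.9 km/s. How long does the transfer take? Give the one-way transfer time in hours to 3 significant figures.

From the circular-orbit relation v² = μ/r at r = 1.10×10^5 km: μ = v²r = (33.9)² × 1.10×10^5 = 1.26413×10^8 km³/s².
Semi-major axis of the transfer orbit: a_t = (1.100×10^5 + 9.490×10^5)/2 = 5.295×10^5 km.
Half the transfer-orbit period gives t = π√(a_t³/μ) = 1.077×10^5 s.
Converting: 1.077×10^5 s ÷ 3600 s/hour = 29.9 hours.

t = 29.9 hours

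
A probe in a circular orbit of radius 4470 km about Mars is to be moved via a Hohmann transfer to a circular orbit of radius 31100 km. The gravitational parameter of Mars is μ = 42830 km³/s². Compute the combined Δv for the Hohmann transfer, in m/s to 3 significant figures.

Transfer-ellipse semi-major axis a_t = (r₁ + r₂)/2 = (4470 + 31100)/2 = 17785 km.
Circular speed at r₁: v₁ = √(μ/r₁) = √(42830/4470) = 3.0954 km/s.
On the transfer ellipse at r₁, vis-viva equation gives v_p = √[μ(2/r₁ − 1/a_t)] = 4.0933 km/s.
First burn Δv₁ = |v_p − v₁| = 0.9979 km/s.
Circular speed at r₂: v₂ = √(μ/r₂) = 1.1735 km/s.
Transfer-orbit speed at r₂: v_a = √[μ(2/r₂ − 1/a_t)] = 0.58833 km/s.
Second burn Δv₂ = |v₂ − v_a| = 0.5852 km/s.
Total Δv = Δv₁ + Δv₂ = 1.583 km/s.

Δv = 1580 m/s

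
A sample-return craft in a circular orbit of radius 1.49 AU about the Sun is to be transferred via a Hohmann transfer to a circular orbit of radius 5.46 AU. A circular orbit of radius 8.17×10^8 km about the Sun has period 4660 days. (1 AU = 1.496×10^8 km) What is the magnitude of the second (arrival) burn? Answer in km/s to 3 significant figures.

From Kepler's third law T² = 4π²r³/μ at r = 8.17×10^8 km, T = 4660 days = 4660 × 86400 s = 4.02624×10^8 s: μ = 4π²r³/T² = 1.32809×10^11 km³/s².
In km: r₁ = 1.49 × 1.496×10^8 = 2.22904×10^8 km; r₂ = 5.46 × 1.496×10^8 = 8.16816×10^8 km.
Transfer-ellipse semi-major axis a_t = (r₁ + r₂)/2 = (2.22904×10^8 + 8.16816×10^8)/2 = 5.1986×10^8 km.
On the circular orbit at r = 8.16816×10^8 km, v_c = √(μ/r) = 12.7512 km/s.
Transfer-orbit speed at the same r (vis-viva, a = a_t): v_t = √[μ(2/r − 1/a_t)] = 8.34962 km/s.
Δv₂ = |v_t − v_c| = |8.34962 − 12.7512| = 4.402 km/s.

Δv₂ = 4.40 km/s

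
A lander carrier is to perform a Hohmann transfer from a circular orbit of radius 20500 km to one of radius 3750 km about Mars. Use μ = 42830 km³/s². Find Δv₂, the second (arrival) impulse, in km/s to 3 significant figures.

The Hohmann ellipse has a_t = (r₁ + r₂)/2 = 12125 km.
On the circular orbit at r = 3750 km, v_c = √(μ/r) = 3.3795 km/s.
Vis-viva on the transfer ellipse at r = 3750 km gives v_t = √[μ(2/r − 1/a_t)] = 4.3943 km/s.
Δv₂ = |v_t − v_c| = |4.3943 − 3.3795| = 1.015 km/s.

Δv₂ = 1.01 km/s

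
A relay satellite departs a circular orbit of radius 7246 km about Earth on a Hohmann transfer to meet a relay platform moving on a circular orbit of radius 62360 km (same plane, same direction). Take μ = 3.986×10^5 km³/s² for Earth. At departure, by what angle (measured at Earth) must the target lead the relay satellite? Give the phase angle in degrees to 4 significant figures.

φ = 105.0°

Semi-major axis of the transfer orbit: a_t = (7246 + 62360)/2 = 34803 km.
The half-period of the transfer ellipse is t = π√(a_t³/μ) = 32308 s.
Target angular speed ω₂ = √(μ/r₂³) = 4.0542×10^-5 rad/s.
Angle swept by the target during transfer: ω₂·t = 1.30983 rad = 75.048°.
The relay satellite traverses 180° on the transfer ellipse, so the target must lead by 180° − 75.048° = 105.0°.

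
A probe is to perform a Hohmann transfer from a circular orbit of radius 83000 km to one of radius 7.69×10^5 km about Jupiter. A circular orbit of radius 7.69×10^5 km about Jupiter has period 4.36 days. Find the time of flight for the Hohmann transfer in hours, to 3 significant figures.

From Kepler's third law T² = 4π²r³/μ at r = 7.69×10^5 km, T = 4.36 days = 4.36 × 86400 s = 3.76704×10^5 s: μ = 4π²r³/T² = 1.26514×10^8 km³/s².
Transfer-ellipse semi-major axis a_t = (r₁ + r₂)/2 = (83000 + 7.690×10^5)/2 = 4.260×10^5 km.
Transfer time t = π√(a_t³/μ) = π√((4.260×10^5)³ / 1.26514×10^8) = 77660 s.
Converting: 77660 s ÷ 3600 s/hour = 21.6 hours.

t = 21.6 hours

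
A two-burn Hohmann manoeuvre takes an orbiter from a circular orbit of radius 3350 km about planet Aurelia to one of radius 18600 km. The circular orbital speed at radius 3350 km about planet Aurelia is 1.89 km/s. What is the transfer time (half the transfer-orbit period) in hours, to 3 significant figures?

From the circular-orbit relation v² = μ/r at r = 3350 km: μ = v²r = (1.89)² × 3350 = 11966.5 km³/s².
The Hohmann ellipse has a_t = (r₁ + r₂)/2 = 10975 km.
Transfer time t = π√(a_t³/μ) = π√((10975)³ / 11966.5) = 33020 s.
Converting: 33020 s ÷ 3600 s/hour = 9.17 hours.

t = 9.17 hours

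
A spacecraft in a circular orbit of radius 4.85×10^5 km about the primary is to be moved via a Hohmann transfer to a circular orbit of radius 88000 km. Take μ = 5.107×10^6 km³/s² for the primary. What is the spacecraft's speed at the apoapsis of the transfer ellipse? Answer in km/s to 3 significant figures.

v = 1.80 km/s

The Hohmann ellipse has a_t = (r₁ + r₂)/2 = 2.865×10^5 km.
At apoapsis, r = 4.850×10^5 km.
Applying v² = μ(2/r − 1/a_t): v = 1.798 km/s.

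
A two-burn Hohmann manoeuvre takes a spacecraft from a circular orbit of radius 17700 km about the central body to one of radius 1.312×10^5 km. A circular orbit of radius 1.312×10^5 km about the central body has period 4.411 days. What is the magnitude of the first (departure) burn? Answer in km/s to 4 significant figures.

From Kepler's third law T² = 4π²r³/μ at r = 1.312×10^5 km, T = 4.411 days = 4.411 × 86400 s = 3.811104×10^5 s: μ = 4π²r³/T² = 6.13846×10^5 km³/s².
Transfer-ellipse semi-major axis a_t = (r₁ + r₂)/2 = (17700 + 1.312×10^5)/2 = 74450 km.
On the circular orbit at r = 17700 km, v_c = √(μ/r) = 5.889 km/s.
Transfer-orbit speed at the same r (vis-viva, a = a_t): v_t = √[μ(2/r − 1/a_t)] = 7.818 km/s.
Δv₁ = |v_t − v_c| = |7.818 − 5.889| = 1.929 km/s.

Δv₁ = 1.929 km/s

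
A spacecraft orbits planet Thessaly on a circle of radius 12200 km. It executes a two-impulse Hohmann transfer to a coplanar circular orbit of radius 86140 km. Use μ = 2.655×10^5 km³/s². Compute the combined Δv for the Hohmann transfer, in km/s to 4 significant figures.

Δv = 2.391 km/s

Transfer-ellipse semi-major axis a_t = (r₁ + r₂)/2 = (12200 + 86140)/2 = 49170 km.
Circular speed at r₁: v₁ = √(μ/r₁) = √(2.655×10^5/12200) = 4.665 km/s.
On the transfer ellipse at r₁, vis-viva equation gives v_p = √[μ(2/r₁ − 1/a_t)] = 6.175 km/s.
First burn Δv₁ = |v_p − v₁| = 1.510 km/s.
Circular speed at r₂: v₂ = √(μ/r₂) = 1.7556 km/s.
Transfer-orbit speed at r₂: v_a = √[μ(2/r₂ − 1/a_t)] = 0.87450 km/s.
Second burn Δv₂ = |v₂ − v_a| = 0.8811 km/s.
Total Δv = Δv₁ + Δv₂ = 2.391 km/s.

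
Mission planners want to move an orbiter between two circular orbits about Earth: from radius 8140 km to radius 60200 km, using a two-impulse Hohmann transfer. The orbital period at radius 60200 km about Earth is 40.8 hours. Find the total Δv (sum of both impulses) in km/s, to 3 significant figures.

From Kepler's third law T² = 4π²r³/μ at r = 60200 km, T = 40.8 hours = 40.8 × 3600 s = 1.4688×10^5 s: μ = 4π²r³/T² = 3.99231×10^5 km³/s².
Semi-major axis of the transfer orbit: a_t = (8140 + 60200)/2 = 34170 km.
Circular speed at r₁: v₁ = √(μ/r₁) = √(3.99231×10^5/8140) = 7.0033 km/s.
On the transfer ellipse at r₁, v² = μ(2/r − 1/a) gives v_p = √[μ(2/r₁ − 1/a_t)] = 9.2956 km/s.
First burn Δv₁ = |v_p − v₁| = 2.2923 km/s.
Circular speed at r₂: v₂ = √(μ/r₂) = 2.5752 km/s.
Transfer-orbit speed at r₂: v_a = √[μ(2/r₂ − 1/a_t)] = 1.2569 km/s.
Second burn Δv₂ = |v₂ − v_a| = 1.3183 km/s.
Δv = Δv₁ + Δv₂ = 2.2923 + 1.3183 = 3.611 km/s.

Δv = 3.61 km/s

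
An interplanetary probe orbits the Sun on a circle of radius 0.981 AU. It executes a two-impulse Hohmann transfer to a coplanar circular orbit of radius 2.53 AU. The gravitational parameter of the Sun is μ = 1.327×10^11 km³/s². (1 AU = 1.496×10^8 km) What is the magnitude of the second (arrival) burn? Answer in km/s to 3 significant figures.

Δv₂ = 4.73 km/s

In km: r₁ = 0.981 × 1.496×10^8 = 1.467576×10^8 km; r₂ = 2.53 × 1.496×10^8 = 3.78488×10^8 km.
Transfer-ellipse semi-major axis a_t = (r₁ + r₂)/2 = (1.467576×10^8 + 3.78488×10^8)/2 = 2.626228×10^8 km.
On the circular orbit at r = 3.78488×10^8 km, v_c = √(μ/r) = 18.724 km/s.
Transfer-orbit speed at the same r (vis-viva, a = a_t): v_t = √[μ(2/r − 1/a_t)] = 13.997 km/s.
Δv₂ = |v_t − v_c| = |13.997 − 18.724| = 4.727 km/s.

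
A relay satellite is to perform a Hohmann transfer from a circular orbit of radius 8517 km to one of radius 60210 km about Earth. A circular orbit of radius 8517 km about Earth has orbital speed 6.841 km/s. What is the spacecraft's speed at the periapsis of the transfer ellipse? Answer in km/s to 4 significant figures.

v = 9.055 km/s

From the circular-orbit relation v² = μ/r at r = 8517 km: μ = v²r = (6.841)² × 8517 = 3.98589×10^5 km³/s².
Transfer-ellipse semi-major axis a_t = (r₁ + r₂)/2 = (8517 + 60210)/2 = 34363.5 km.
The periapsis of the transfer ellipse is at r = 8517 km.
Applying v² = μ(2/r − 1/a_t): v = 9.055 km/s.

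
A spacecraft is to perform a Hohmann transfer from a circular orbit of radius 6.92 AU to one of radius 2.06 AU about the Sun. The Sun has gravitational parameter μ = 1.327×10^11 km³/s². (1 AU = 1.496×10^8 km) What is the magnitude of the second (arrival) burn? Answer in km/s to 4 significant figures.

Δv₂ = 5.010 km/s

In km: r₁ = 6.92 × 1.496×10^8 = 1.035232×10^9 km; r₂ = 2.06 × 1.496×10^8 = 3.08176×10^8 km.
The Hohmann ellipse has a_t = (r₁ + r₂)/2 = 6.71704×10^8 km.
On the circular orbit at r = 3.08176×10^8 km, v_c = √(μ/r) = 20.75 km/s.
Vis-viva on the transfer ellipse at r = 3.08176×10^8 km gives v_t = √[μ(2/r − 1/a_t)] = 25.76 km/s.
Δv₂ = |v_t − v_c| = |25.76 − 20.75| = 5.010 km/s.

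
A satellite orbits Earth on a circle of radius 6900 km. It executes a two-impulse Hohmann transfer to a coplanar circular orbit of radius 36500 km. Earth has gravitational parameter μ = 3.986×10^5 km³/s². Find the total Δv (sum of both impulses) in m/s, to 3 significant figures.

Semi-major axis of the transfer orbit: a_t = (6900 + 36500)/2 = 21700 km.
At r₁ the circular-orbit speed is v₁ = √(μ/r₁) = 7.6005 km/s.
On the transfer ellipse at r₁, v² = μ(2/r − 1/a) gives v_p = √[μ(2/r₁ − 1/a_t)] = 9.8574 km/s.
First burn Δv₁ = |v_p − v₁| = 2.257 km/s.
Circular speed at r₂: v₂ = √(μ/r₂) = 3.3046 km/s.
Transfer-orbit speed at r₂: v_a = √[μ(2/r₂ − 1/a_t)] = 1.8634 km/s.
Second burn Δv₂ = |v₂ − v_a| = 1.441 km/s.
Total Δv = Δv₁ + Δv₂ = 3.698 km/s.

Δv = 3700 m/s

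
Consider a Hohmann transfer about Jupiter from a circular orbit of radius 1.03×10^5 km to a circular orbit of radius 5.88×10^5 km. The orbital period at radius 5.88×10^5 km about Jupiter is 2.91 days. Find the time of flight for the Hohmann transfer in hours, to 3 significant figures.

t = 15.7 hours

From Kepler's third law T² = 4π²r³/μ at r = 5.88×10^5 km, T = 2.91 days = 2.91 × 86400 s = 2.51424×10^5 s: μ = 4π²r³/T² = 1.26963×10^8 km³/s².
Semi-major axis of the transfer orbit: a_t = (1.030×10^5 + 5.880×10^5)/2 = 3.455×10^5 km.
By Kepler's third law the transfer-orbit period is T = 2π√(a_t³/μ), so t = T/2 = 56620 s.
Converting: 56620 s ÷ 3600 s/hour = 15.7 hours.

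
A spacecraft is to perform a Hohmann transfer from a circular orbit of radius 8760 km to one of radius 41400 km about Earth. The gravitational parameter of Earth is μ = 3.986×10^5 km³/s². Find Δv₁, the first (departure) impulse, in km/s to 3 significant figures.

Δv₁ = 1.92 km/s

The Hohmann ellipse has a_t = (r₁ + r₂)/2 = 25080 km.
Circular speed at r = 8760 km: v_c = √(μ/r) = 6.746 km/s.
Vis-viva on the transfer ellipse at r = 8760 km gives v_t = √[μ(2/r − 1/a_t)] = 8.667 km/s.
Δv₁ = |v_t − v_c| = |8.667 − 6.746| = 1.921 km/s.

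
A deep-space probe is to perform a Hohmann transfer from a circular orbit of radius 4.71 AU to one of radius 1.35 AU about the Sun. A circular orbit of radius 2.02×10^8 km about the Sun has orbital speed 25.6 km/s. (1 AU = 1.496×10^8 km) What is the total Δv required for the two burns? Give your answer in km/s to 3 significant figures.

From the circular-orbit relation v² = μ/r at r = 2.02×10^8 km: μ = v²r = (25.6)² × 2.02×10^8 = 1.32383×10^11 km³/s².
In km: r₁ = 4.71 × 1.496×10^8 = 7.04616×10^8 km; r₂ = 1.35 × 1.496×10^8 = 2.0196×10^8 km.
Transfer-ellipse semi-major axis a_t = (r₁ + r₂)/2 = (7.04616×10^8 + 2.0196×10^8)/2 = 4.53288×10^8 km.
Circular speed at r₁: v₁ = √(μ/r₁) = √(1.32383×10^11/7.04616×10^8) = 13.707 km/s.
On the transfer ellipse at r₁, vis-viva gives v_a = √[μ(2/r₁ − 1/a_t)] = 9.1492 km/s.
First burn Δv₁ = |v_a − v₁| = 4.558 km/s.
At r₂, v₂ = √(μ/r₂) = 25.603 km/s.
Transfer-orbit speed at r₂: v_p = √[μ(2/r₂ − 1/a_t)] = 31.921 km/s.
Second burn Δv₂ = |v₂ − v_p| = 6.318 km/s.
Total Δv = Δv₁ + Δv₂ = 10.88 km/s.

Δv = 10.9 km/s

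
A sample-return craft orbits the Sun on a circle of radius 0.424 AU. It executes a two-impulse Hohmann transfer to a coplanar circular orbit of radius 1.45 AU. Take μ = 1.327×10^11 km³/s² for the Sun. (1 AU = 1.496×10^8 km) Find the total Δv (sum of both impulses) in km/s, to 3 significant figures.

Δv = 19.3 km/s

In km: r₁ = 0.424 × 1.496×10^8 = 6.34304×10^7 km; r₂ = 1.45 × 1.496×10^8 = 2.1692×10^8 km.
Transfer-ellipse semi-major axis a_t = (r₁ + r₂)/2 = (6.34304×10^7 + 2.1692×10^8)/2 = 1.401752×10^8 km.
At r₁ the circular-orbit speed is v₁ = √(μ/r₁) = 45.74 km/s.
On the transfer ellipse at r₁, vis-viva equation gives v_p = √[μ(2/r₁ − 1/a_t)] = 56.90 km/s.
First burn Δv₁ = |v_p − v₁| = 11.16 km/s.
Circular speed at r₂: v₂ = √(μ/r₂) = 24.734 km/s.
Transfer-orbit speed at r₂: v_a = √[μ(2/r₂ − 1/a_t)] = 16.638 km/s.
Second burn Δv₂ = |v₂ − v_a| = 8.096 km/s.
Total Δv = Δv₁ + Δv₂ = 19.26 km/s.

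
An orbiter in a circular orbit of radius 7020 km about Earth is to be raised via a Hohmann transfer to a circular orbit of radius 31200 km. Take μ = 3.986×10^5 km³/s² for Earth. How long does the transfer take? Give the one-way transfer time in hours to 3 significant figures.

Semi-major axis of the transfer orbit: a_t = (7020 + 31200)/2 = 19110 km.
By Kepler's third law the transfer-orbit period is T = 2π√(a_t³/μ), so t = T/2 = 13150 s.
Converting: 13150 s ÷ 3600 s/hour = 3.65 hours.

t = 3.65 hours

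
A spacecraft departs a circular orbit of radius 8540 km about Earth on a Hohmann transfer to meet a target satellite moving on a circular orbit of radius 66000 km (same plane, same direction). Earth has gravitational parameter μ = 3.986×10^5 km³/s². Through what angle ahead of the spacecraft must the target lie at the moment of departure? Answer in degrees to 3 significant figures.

φ = 104°

Semi-major axis of the transfer orbit: a_t = (8540 + 66000)/2 = 37270 km.
Transfer time t = π√(a_t³/μ) = 35800 s.
The target's mean motion on its circular orbit is ω₂ = √(μ/r₂³) = 3.724×10^-5 rad/s.
Angle swept by the target during transfer: ω₂·t = 1.333 rad = 76.38°.
Arrival is 180° from departure on the ellipse, so φ = 180° − 76.38° = 104°.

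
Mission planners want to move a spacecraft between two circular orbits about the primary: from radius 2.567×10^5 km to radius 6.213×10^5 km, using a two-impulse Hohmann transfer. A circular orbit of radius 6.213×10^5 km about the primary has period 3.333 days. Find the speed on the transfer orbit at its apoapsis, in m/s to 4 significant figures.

v = 10370 m/s

From Kepler's third law T² = 4π²r³/μ at r = 6.213×10^5 km, T = 3.333 days = 3.333 × 86400 s = 2.879712×10^5 s: μ = 4π²r³/T² = 1.14174×10^8 km³/s².
Semi-major axis of the transfer orbit: a_t = (2.567×10^5 + 6.213×10^5)/2 = 4.390×10^5 km.
The apoapsis of the transfer ellipse is at r = 6.213×10^5 km.
Applying v² = μ(2/r − 1/a_t): v = 10.37 km/s.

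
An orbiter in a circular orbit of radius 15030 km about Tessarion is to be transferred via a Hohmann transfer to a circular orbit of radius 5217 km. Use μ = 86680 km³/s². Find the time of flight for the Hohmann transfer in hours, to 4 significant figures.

t = 3.019 hours

Semi-major axis of the transfer orbit: a_t = (15030 + 5217)/2 = 10123.5 km.
By Kepler's third law the transfer-orbit period is T = 2π√(a_t³/μ), so t = T/2 = 10870 s.
Converting: 10870 s ÷ 3600 s/hour = 3.019 hours.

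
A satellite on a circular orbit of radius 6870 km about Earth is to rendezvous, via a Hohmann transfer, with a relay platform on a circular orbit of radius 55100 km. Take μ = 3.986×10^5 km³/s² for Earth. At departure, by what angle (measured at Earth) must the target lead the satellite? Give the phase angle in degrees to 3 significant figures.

φ = 104°

Semi-major axis of the transfer orbit: a_t = (6870 + 55100)/2 = 30985 km.
The half-period of the transfer ellipse is t = π√(a_t³/μ) = 27140 s.
The target's mean motion on its circular orbit is ω₂ = √(μ/r₂³) = 4.8814×10^-5 rad/s.
Angle swept by the target during transfer: ω₂·t = 1.3248 rad = 75.91°.
Arrival is 180° from departure on the ellipse, so φ = 180° − 75.91° = 104°.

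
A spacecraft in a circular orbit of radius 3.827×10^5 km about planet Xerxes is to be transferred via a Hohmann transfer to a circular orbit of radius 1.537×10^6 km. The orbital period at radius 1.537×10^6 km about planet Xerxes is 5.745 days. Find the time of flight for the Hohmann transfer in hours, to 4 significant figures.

From Kepler's third law T² = 4π²r³/μ at r = 1.537×10^6 km, T = 5.745 days = 5.745 × 86400 s = 4.96368×10^5 s: μ = 4π²r³/T² = 5.81800×10^8 km³/s².
The Hohmann ellipse has a_t = (r₁ + r₂)/2 = 9.5985×10^5 km.
By Kepler's third law the transfer-orbit period is T = 2π√(a_t³/μ), so t = T/2 = 1.2248×10^5 s.
Converting: 1.2248×10^5 s ÷ 3600 s/hour = 34.02 hours.

t = 34.02 hours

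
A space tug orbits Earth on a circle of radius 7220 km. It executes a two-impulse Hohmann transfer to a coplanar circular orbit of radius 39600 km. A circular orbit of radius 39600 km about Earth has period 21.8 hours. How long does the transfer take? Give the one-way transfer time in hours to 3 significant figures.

From Kepler's third law T² = 4π²r³/μ at r = 39600 km, T = 21.8 hours = 21.8 × 3600 s = 78480 s: μ = 4π²r³/T² = 3.98041×10^5 km³/s².
Semi-major axis of the transfer orbit: a_t = (7220 + 39600)/2 = 23410 km.
Transfer time t = π√(a_t³/μ) = π√((23410)³ / 3.98041×10^5) = 17836 s.
Converting: 17836 s ÷ 3600 s/hour = 4.95 hours.

t = 4.95 hours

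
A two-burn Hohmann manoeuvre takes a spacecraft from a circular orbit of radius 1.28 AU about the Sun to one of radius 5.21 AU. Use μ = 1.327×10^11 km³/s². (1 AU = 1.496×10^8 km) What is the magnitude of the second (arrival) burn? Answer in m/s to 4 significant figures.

In km: r₁ = 1.28 × 1.496×10^8 = 1.91488×10^8 km; r₂ = 5.21 × 1.496×10^8 = 7.79416×10^8 km.
Semi-major axis of the transfer orbit: a_t = (1.91488×10^8 + 7.79416×10^8)/2 = 4.85452×10^8 km.
Circular speed at r = 7.79416×10^8 km: v_c = √(μ/r) = 13.048 km/s.
Transfer-orbit speed at the same r (vis-viva, a = a_t): v_t = √[μ(2/r − 1/a_t)] = 8.1950 km/s.
Δv₂ = |v_t − v_c| = |8.1950 − 13.048| = 4.853 km/s.

Δv₂ = 4853 m/s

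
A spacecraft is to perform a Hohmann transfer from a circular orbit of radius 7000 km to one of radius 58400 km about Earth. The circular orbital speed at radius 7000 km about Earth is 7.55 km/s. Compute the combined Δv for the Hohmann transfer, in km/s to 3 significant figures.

From the circular-orbit relation v² = μ/r at r = 7000 km: μ = v²r = (7.55)² × 7000 = 3.99018×10^5 km³/s².
Transfer-ellipse semi-major axis a_t = (r₁ + r₂)/2 = (7000 + 58400)/2 = 32700 km.
At r₁ the circular-orbit speed is v₁ = √(μ/r₁) = 7.55000 km/s.
On the transfer ellipse at r₁, vis-viva gives v_p = √[μ(2/r₁ − 1/a_t)] = 10.0897 km/s.
First burn Δv₁ = |v_p − v₁| = 2.5397 km/s.
At r₂, v₂ = √(μ/r₂) = 2.6139 km/s.
Transfer-orbit speed at r₂: v_a = √[μ(2/r₂ − 1/a_t)] = 1.2094 km/s.
Second burn Δv₂ = |v₂ − v_a| = 1.4045 km/s.
Δv = Δv₁ + Δv₂ = 2.5397 + 1.4045 = 3.944 km/s.

Δv = 3.94 km/s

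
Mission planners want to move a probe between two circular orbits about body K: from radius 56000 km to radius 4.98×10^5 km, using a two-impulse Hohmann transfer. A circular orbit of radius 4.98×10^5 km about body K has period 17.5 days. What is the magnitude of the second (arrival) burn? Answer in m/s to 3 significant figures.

Δv₂ = 1140 m/s

From Kepler's third law T² = 4π²r³/μ at r = 4.98×10^5 km, T = 17.5 days = 17.5 × 86400 s = 1.512×10^6 s: μ = 4π²r³/T² = 2.13277×10^6 km³/s².
Transfer-ellipse semi-major axis a_t = (r₁ + r₂)/2 = (56000 + 4.980×10^5)/2 = 2.770×10^5 km.
On the circular orbit at r = 4.980×10^5 km, v_c = √(μ/r) = 2.0695 km/s.
Vis-viva on the transfer ellipse at r = 4.980×10^5 km gives v_t = √[μ(2/r − 1/a_t)] = 0.93049 km/s.
Δv₂ = |v_t − v_c| = |0.93049 − 2.0695| = 1.139 km/s.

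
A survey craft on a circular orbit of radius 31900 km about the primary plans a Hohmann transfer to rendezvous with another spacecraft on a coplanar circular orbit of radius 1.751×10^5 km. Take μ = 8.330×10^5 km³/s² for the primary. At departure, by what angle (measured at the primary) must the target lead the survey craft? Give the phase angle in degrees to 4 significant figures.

The Hohmann ellipse has a_t = (r₁ + r₂)/2 = 1.035×10^5 km.
Transfer time t = π√(a_t³/μ) = 1.14614×10^5 s.
Target angular speed ω₂ = √(μ/r₂³) = 1.24564×10^-5 rad/s.
Angle swept by the target during transfer: ω₂·t = 1.4277 rad = 81.80°.
Arrival is 180° from departure on the ellipse, so φ = 180° − 81.80° = 98.20°.

φ = 98.20°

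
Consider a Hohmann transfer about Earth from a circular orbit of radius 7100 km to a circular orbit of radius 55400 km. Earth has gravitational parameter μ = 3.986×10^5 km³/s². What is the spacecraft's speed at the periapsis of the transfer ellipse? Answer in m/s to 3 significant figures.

The Hohmann ellipse has a_t = (r₁ + r₂)/2 = 31250 km.
The periapsis of the transfer ellipse is at r = 7100 km.
Vis-viva: v = √[μ(2/r − 1/a_t)] = √[3.986×10^5 × (2/7100 − 1/31250)] = 9.976 km/s.

v = 9980 m/s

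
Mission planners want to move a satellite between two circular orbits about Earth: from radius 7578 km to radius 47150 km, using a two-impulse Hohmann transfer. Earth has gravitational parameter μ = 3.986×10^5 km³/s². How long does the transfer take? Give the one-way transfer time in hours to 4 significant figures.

t = 6.257 hours

Semi-major axis of the transfer orbit: a_t = (7578 + 47150)/2 = 27364 km.
Transfer time t = π√(a_t³/μ) = π√((27364)³ / 3.986×10^5) = 22524 s.
Converting: 22524 s ÷ 3600 s/hour = 6.257 hours.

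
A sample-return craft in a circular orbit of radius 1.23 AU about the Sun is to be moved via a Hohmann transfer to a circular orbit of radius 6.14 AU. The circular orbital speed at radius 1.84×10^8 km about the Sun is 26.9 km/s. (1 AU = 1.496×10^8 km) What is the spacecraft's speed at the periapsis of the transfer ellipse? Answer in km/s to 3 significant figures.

v = 34.7 km/s

From the circular-orbit relation v² = μ/r at r = 1.84×10^8 km: μ = v²r = (26.9)² × 1.84×10^8 = 1.33144×10^11 km³/s².
In km: r₁ = 1.23 × 1.496×10^8 = 1.84008×10^8 km; r₂ = 6.14 × 1.496×10^8 = 9.18544×10^8 km.
The Hohmann ellipse has a_t = (r₁ + r₂)/2 = 5.51276×10^8 km.
At periapsis, r = 1.84008×10^8 km.
From the vis-viva equation, v = √[μ(2/r − 1/a_t)] = 34.72 km/s.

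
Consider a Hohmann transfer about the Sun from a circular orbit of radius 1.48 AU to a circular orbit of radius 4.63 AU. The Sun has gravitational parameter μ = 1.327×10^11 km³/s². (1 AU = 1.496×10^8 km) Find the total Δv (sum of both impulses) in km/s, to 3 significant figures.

Δv = 9.86 km/s

In km: r₁ = 1.48 × 1.496×10^8 = 2.21408×10^8 km; r₂ = 4.63 × 1.496×10^8 = 6.92648×10^8 km.
The Hohmann ellipse has a_t = (r₁ + r₂)/2 = 4.57028×10^8 km.
At r₁ the circular-orbit speed is v₁ = √(μ/r₁) = 24.4815 km/s.
On the transfer ellipse at r₁, vis-viva equation gives v_p = √[μ(2/r₁ − 1/a_t)] = 30.1386 km/s.
First burn Δv₁ = |v_p − v₁| = 5.65710 km/s.
At r₂, v₂ = √(μ/r₂) = 13.84137 km/s.
Transfer-orbit speed at r₂: v_a = √[μ(2/r₂ − 1/a_t)] = 9.633951 km/s.
Second burn Δv₂ = |v₂ − v_a| = 4.20742 km/s.
Total Δv = Δv₁ + Δv₂ = 9.865 km/s.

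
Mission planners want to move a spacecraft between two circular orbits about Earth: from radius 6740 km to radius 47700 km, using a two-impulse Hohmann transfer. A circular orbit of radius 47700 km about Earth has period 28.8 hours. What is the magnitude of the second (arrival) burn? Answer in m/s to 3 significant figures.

Δv₂ = 1450 m/s

From Kepler's third law T² = 4π²r³/μ at r = 47700 km, T = 28.8 hours = 28.8 × 3600 s = 1.0368×10^5 s: μ = 4π²r³/T² = 3.98589×10^5 km³/s².
Semi-major axis of the transfer orbit: a_t = (6740 + 47700)/2 = 27220 km.
Circular speed at r = 47700 km: v_c = √(μ/r) = 2.8907 km/s.
Transfer-orbit speed at the same r (vis-viva, a = a_t): v_t = √[μ(2/r − 1/a_t)] = 1.4384 km/s.
Δv₂ = |v_t − v_c| = |1.4384 − 2.8907| = 1.452 km/s.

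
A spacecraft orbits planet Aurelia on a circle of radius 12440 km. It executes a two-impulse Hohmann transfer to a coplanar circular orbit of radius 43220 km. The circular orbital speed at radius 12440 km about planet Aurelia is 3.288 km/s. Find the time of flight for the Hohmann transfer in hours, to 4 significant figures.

From the circular-orbit relation v² = μ/r at r = 12440 km: μ = v²r = (3.288)² × 12440 = 1.34488×10^5 km³/s².
Transfer-ellipse semi-major axis a_t = (r₁ + r₂)/2 = (12440 + 43220)/2 = 27830 km.
By Kepler's third law the transfer-orbit period is T = 2π√(a_t³/μ), so t = T/2 = 39770 s.
Converting: 39770 s ÷ 3600 s/hour = 11.05 hours.

t = 11.05 hours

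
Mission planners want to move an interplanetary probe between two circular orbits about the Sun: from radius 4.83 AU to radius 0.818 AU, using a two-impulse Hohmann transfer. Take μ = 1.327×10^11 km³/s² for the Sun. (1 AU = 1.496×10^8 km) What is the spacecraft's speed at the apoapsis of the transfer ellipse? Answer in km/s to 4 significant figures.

In km: r₁ = 4.83 × 1.496×10^8 = 7.22568×10^8 km; r₂ = 0.818 × 1.496×10^8 = 1.223728×10^8 km.
Transfer-ellipse semi-major axis a_t = (r₁ + r₂)/2 = (7.22568×10^8 + 1.223728×10^8)/2 = 4.224704×10^8 km.
The apoapsis of the transfer ellipse is at r = 7.22568×10^8 km.
Vis-viva: v = √[μ(2/r − 1/a_t)] = √[1.327×10^11 × (2/7.22568×10^8 − 1/4.224704×10^8)] = 7.294 km/s.

v = 7.294 km/s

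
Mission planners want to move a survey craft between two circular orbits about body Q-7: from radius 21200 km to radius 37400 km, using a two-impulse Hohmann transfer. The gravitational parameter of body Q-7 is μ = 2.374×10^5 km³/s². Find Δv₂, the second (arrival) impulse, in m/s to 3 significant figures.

The Hohmann ellipse has a_t = (r₁ + r₂)/2 = 29300 km.
On the circular orbit at r = 37400 km, v_c = √(μ/r) = 2.51944 km/s.
Vis-viva on the transfer ellipse at r = 37400 km gives v_t = √[μ(2/r − 1/a_t)] = 2.14308 km/s.
Δv₂ = |v_t − v_c| = |2.14308 − 2.51944| = 0.3764 km/s.

Δv₂ = 376 m/s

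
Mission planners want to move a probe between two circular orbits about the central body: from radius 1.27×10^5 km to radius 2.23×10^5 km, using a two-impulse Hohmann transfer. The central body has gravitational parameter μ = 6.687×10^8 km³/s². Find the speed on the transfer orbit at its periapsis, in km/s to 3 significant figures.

Semi-major axis of the transfer orbit: a_t = (1.270×10^5 + 2.230×10^5)/2 = 1.750×10^5 km.
At periapsis, r = 1.270×10^5 km.
From the vis-viva equation, v = √[μ(2/r − 1/a_t)] = 81.91 km/s.

v = 81.9 km/s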